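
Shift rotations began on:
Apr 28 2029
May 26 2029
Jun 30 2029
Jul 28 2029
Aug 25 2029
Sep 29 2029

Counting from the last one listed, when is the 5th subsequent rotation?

Feb 23 2030

All Saturdays; the gaps (28, 35, 28, 28, 35) vary with month length.
This is the last Saturday of each month.
October 2029 ends with Saturday Oct 27 2029.
Last Saturday of November 2029: Nov 24 2029.
Last Saturday of December 2029: Dec 29 2029.
January 2030 ends with Saturday Jan 26 2030.
February 2030 ends with Saturday Feb 23 2030.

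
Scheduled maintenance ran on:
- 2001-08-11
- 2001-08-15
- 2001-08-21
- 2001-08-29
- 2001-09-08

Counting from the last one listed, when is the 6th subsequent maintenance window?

The spacing grows by 2 each time: 4, 6, 8, 10 days.
Next gap: 12 days. 2001-09-08 + 12 days = 2001-09-20.
Next gap: 14 days. 2001-09-20 + 14 days = 2001-10-04.
Next gap: 16 days. 2001-10-04 + 16 days = 2001-10-20.
Next gap: 18 days. 2001-10-20 + 18 days = 2001-11-07.
Next gap: 20 days. 2001-11-07 + 20 days = 2001-11-27.
Next gap: 22 days. 2001-11-27 + 22 days = 2001-12-19.

2001-12-19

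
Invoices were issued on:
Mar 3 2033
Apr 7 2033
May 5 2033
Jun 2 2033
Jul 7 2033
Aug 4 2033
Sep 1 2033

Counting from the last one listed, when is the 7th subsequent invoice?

Apr 6 2034

Gaps: 35, 28, 28, 35, 28, 28 days — a mix of 28 and 35. Every date is a Thursday.
Each is the 1st Thursday of its month.
1st Thursday of October 2033: Oct 6 2033.
November 2033 — 1st Thursday is Nov 3 2033.
1st Thursday of December 2033: Dec 1 2033.
1st Thursday of January 2034: Jan 5 2034.
1st Thursday of February 2034: Feb 2 2034.
1st Thursday of March 2034: Mar 2 2034.
April 2034 — 1st Thursday is Apr 6 2034.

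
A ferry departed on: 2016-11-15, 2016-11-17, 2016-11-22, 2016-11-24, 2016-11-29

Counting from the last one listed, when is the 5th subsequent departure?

2016-12-15

Every event lands on a Tuesday or Thursday (gaps cycle 2, 5, 2, 5).
So the schedule is: every Tuesday and Thursday.
The following Thursday is 2016-12-01.
Next Tuesday: 2016-12-06.
Next Thursday: 2016-12-08.
The following Tuesday is 2016-12-13.
The following Thursday is 2016-12-15.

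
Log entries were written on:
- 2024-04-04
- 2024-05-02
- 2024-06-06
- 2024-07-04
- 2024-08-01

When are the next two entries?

Gaps: 28, 35, 28, 28 days — a mix of 28 and 35. Every date is a Thursday.
Each is the 1st Thursday of its month.
September 2024 — 1st Thursday is 2024-09-05.
1st Thursday of October 2024: 2024-10-03.

2024-09-05, 2024-10-03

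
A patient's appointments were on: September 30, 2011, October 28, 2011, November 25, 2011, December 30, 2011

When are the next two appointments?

January 27, 2012; February 24, 2012

Every date is a Friday; gaps 28, 28, 35 days.
Each is the last Friday of its month (at least one falls on the 29th or later, ruling out '4th Friday').
Last Friday of January 2012: January 27, 2012.
Last Friday of February 2012: February 24, 2012.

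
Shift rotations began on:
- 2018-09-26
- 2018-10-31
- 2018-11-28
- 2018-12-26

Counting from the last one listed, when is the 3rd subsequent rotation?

Every date is a Wednesday; gaps 35, 28, 28 days.
Each is the last Wednesday of its month (at least one falls on the 29th or later, ruling out '4th Wednesday').
January 2019 ends with Wednesday 2019-01-30.
Last Wednesday of February 2019: 2019-02-27.
March 2019 ends with Wednesday 2019-03-27.

2019-03-27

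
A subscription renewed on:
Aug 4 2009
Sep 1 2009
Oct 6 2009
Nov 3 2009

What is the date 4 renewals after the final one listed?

Gaps: 28, 35, 28 days — a mix of 28 and 35. Every date is a Tuesday.
Each is the 1st Tuesday of its month.
December 2009 — 1st Tuesday is Dec 1 2009.
1st Tuesday of January 2010: Jan 5 2010.
February 2010 — 1st Tuesday is Feb 2 2010.
March 2010 — 1st Tuesday is Mar 2 2010.

Mar 2 2010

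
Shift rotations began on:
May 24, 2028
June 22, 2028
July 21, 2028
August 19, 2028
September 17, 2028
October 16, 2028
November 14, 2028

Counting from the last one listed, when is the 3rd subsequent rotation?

February 9, 2029

Every event comes 29 days after the last (29, 29, 29, 29, 29, 29).
November 14, 2028 + 29 days = December 13, 2028.
December 13, 2028 + 29 days = January 11, 2029.
January 11, 2029 + 29 days = February 9, 2029.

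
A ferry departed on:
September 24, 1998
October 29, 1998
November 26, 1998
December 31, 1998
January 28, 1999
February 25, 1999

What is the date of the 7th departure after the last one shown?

All Thursdays; the gaps (35, 28, 35, 28, 28) vary with month length.
This is the last Thursday of each month.
March 1999 ends with Thursday March 25, 1999.
Last Thursday of April 1999: April 29, 1999.
May 1999 ends with Thursday May 27, 1999.
June 1999 ends with Thursday June 24, 1999.
July 1999 ends with Thursday July 29, 1999.
Last Thursday of August 1999: August 26, 1999.
September 1999 ends with Thursday September 30, 1999.

September 30, 1999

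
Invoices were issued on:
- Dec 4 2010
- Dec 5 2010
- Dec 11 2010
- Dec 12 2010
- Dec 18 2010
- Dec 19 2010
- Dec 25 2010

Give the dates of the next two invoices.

Every event lands on a Saturday or Sunday (gaps cycle 1, 6, 1, 6, 1, 6).
So the schedule is: every Saturday and Sunday.
Next Sunday: Dec 26 2010.
The following Saturday is Jan 1 2011.

Dec 26 2010, Jan 1 2011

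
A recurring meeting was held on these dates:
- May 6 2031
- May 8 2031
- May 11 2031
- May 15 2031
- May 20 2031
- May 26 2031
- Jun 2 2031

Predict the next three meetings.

Gaps: 2, 3, 4, 5, 6, 7 days — each gap is 1 larger than the previous one.
Next gap: 8 days. Jun 2 2031 + 8 days = Jun 10 2031.
Next gap: 9 days. Jun 10 2031 + 9 days = Jun 19 2031.
Next gap: 10 days. Jun 19 2031 + 10 days = Jun 29 2031.

Jun 10 2031, Jun 19 2031, Jun 29 2031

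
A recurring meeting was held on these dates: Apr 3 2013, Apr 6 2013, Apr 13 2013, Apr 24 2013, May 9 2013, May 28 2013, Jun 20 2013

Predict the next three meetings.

Gaps: 3, 7, 11, 15, 19, 23 days — each gap is 4 larger than the previous one.
Next gap: 27 days. Jun 20 2013 + 27 days = Jul 17 2013.
Next gap: 31 days. Jul 17 2013 + 31 days = Aug 17 2013.
Next gap: 35 days. Aug 17 2013 + 35 days = Sep 21 2013.

Jul 17 2013, Aug 17 2013, Sep 21 2013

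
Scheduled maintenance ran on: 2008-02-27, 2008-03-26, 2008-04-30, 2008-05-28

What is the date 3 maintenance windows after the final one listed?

2008-08-27

Every date is a Wednesday; gaps 28, 35, 28 days.
Each is the last Wednesday of its month (at least one falls on the 29th or later, ruling out '4th Wednesday').
Last Wednesday of June 2008: 2008-06-25.
July 2008 ends with Wednesday 2008-07-30.
Last Wednesday of August 2008: 2008-08-27.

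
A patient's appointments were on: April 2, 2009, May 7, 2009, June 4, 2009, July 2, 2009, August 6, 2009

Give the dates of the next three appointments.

September 3, 2009; October 1, 2009; November 5, 2009

These are Thursdays at 28- or 35-day spacing (35, 28, 28, 35).
The pattern: 1st Thursday of the month.
September 2009 — 1st Thursday is September 3, 2009.
October 2009 — 1st Thursday is October 1, 2009.
1st Thursday of November 2009: November 5, 2009.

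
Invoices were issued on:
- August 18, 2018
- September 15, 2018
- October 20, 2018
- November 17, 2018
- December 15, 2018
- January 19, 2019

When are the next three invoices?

Gaps: 28, 35, 28, 28, 35 days — a mix of 28 and 35. Every date is a Saturday.
Each is the 3rd Saturday of its month.
February 2019 — 3rd Saturday is February 16, 2019.
3rd Saturday of March 2019: March 16, 2019.
3rd Saturday of April 2019: April 20, 2019.

February 16, 2019; March 16, 2019; April 20, 2019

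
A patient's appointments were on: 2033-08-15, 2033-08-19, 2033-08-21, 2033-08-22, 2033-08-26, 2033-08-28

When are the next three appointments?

Gaps: 4, 2, 1, 4, 2 days — not constant, but cyclic with period 3.
The events fall on every Monday, Friday and Sunday.
The following Monday is 2033-08-29.
Next Friday: 2033-09-02.
The following Sunday is 2033-09-04.

2033-08-29, 2033-09-02, 2033-09-04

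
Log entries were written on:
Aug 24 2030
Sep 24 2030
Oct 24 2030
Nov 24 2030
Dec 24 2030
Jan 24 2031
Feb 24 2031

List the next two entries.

Each date is the 24th; the gaps (31, 30, 31, 30, 31, 31) track the month lengths.
The rule is the 24th of each month.
March 2031: Mar 24 2031.
April 2031: Apr 24 2031.

Mar 24 2031, Apr 24 2031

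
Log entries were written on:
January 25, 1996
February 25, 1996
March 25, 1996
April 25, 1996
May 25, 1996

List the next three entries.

June 25, 1996; July 25, 1996; August 25, 1996

The day-of-month is always 25 (31, 29, 31, 30 days between events).
So this recurs on the 25th of each month.
June 1996: June 25, 1996.
Next: July 1996 → July 25, 1996.
Next: August 1996 → August 25, 1996.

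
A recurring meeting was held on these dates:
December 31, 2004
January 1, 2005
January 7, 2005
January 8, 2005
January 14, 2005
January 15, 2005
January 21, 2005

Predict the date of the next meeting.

Gaps: 1, 6, 1, 6, 1, 6 days — not constant, but cyclic with period 2.
The events fall on every Friday and Saturday.
Next Saturday: January 22, 2005.

January 22, 2005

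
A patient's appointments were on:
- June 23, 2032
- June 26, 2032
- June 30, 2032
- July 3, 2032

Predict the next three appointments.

Every event lands on a Wednesday or Saturday (gaps cycle 3, 4, 3).
So the schedule is: every Wednesday and Saturday.
Next Wednesday: July 7, 2032.
Next Saturday: July 10, 2032.
The following Wednesday is July 14, 2032.

July 7, 2032; July 10, 2032; July 14, 2032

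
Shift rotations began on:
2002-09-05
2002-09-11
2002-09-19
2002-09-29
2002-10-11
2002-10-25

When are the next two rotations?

2002-11-10, 2002-11-28

Intervals are 6, 8, 10, 12, 14 days — an arithmetic progression with common difference 2.
Next gap: 16 days. 2002-10-25 + 16 days = 2002-11-10.
Next gap: 18 days. 2002-11-10 + 18 days = 2002-11-28.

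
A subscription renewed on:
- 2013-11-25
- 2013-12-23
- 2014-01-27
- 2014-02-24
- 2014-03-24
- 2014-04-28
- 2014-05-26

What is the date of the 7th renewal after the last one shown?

2014-12-22

These are Mondays at 28- or 35-day spacing (28, 35, 28, 28, 35, 28).
The pattern: 4th Monday of the month.
June 2014 — 4th Monday is 2014-06-23.
July 2014 — 4th Monday is 2014-07-28.
August 2014 — 4th Monday is 2014-08-25.
September 2014 — 4th Monday is 2014-09-22.
4th Monday of October 2014: 2014-10-27.
November 2014 — 4th Monday is 2014-11-24.
December 2014 — 4th Monday is 2014-12-22.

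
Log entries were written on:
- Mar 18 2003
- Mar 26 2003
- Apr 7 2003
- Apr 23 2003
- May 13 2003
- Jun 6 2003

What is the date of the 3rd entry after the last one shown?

Sep 10 2003

Intervals are 8, 12, 16, 20, 24 days — an arithmetic progression with common difference 4.
Next gap: 28 days. Jun 6 2003 + 28 days = Jul 4 2003.
Next gap: 32 days. Jul 4 2003 + 32 days = Aug 5 2003.
Next gap: 36 days. Aug 5 2003 + 36 days = Sep 10 2003.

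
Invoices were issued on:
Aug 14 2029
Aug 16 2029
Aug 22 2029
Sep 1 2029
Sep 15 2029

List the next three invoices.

Oct 3 2029, Oct 25 2029, Nov 20 2029

The spacing grows by 4 each time: 2, 6, 10, 14 days.
Next gap: 18 days. Sep 15 2029 + 18 days = Oct 3 2029.
Next gap: 22 days. Oct 3 2029 + 22 days = Oct 25 2029.
Next gap: 26 days. Oct 25 2029 + 26 days = Nov 20 2029.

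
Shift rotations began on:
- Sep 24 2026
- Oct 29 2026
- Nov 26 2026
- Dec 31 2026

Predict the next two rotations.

Every date is a Thursday; gaps 35, 28, 35 days.
Each is the last Thursday of its month (at least one falls on the 29th or later, ruling out '4th Thursday').
Last Thursday of January 2027: Jan 28 2027.
February 2027 ends with Thursday Feb 25 2027.

Jan 28 2027, Feb 25 2027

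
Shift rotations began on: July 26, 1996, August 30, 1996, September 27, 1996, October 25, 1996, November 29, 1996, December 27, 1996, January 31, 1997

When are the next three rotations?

February 28, 1997; March 28, 1997; April 25, 1997

These are Fridays with 35, 28, 28, 35, 28, 35-day gaps.
Each is the final Friday of its month — August 30, 1996 is past the 28th, so '4th Friday' doesn't fit.
Last Friday of February 1997: February 28, 1997.
March 1997 ends with Friday March 28, 1997.
April 1997 ends with Friday April 25, 1997.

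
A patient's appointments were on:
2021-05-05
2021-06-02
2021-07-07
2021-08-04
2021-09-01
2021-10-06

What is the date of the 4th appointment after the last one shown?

2022-02-02

Gaps: 28, 35, 28, 28, 35 days — a mix of 28 and 35. Every date is a Wednesday.
Each is the 1st Wednesday of its month.
1st Wednesday of November 2021: 2021-11-03.
December 2021 — 1st Wednesday is 2021-12-01.
1st Wednesday of January 2022: 2022-01-05.
1st Wednesday of February 2022: 2022-02-02.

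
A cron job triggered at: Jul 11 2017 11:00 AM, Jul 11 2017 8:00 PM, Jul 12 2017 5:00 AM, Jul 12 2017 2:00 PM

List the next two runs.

Jul 12 2017 11:00 PM, Jul 13 2017 8:00 AM

The interval is a steady 9 hours (9, 9, 9).
Jul 12 2017 2:00 PM + 9 h = Jul 12 2017 11:00 PM.
Jul 12 2017 11:00 PM + 9 h = Jul 13 2017 8:00 AM.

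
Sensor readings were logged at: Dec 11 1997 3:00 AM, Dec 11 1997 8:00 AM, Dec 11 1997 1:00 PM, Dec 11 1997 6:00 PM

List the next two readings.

Dec 11 1997 11:00 PM, Dec 12 1997 4:00 AM

The interval is a steady 5 hours (5, 5, 5).
Dec 11 1997 6:00 PM + 5 h = Dec 11 1997 11:00 PM.
Dec 11 1997 11:00 PM + 5 h = Dec 12 1997 4:00 AM.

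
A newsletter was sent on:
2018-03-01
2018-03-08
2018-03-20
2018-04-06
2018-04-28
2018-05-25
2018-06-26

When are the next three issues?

Intervals are 7, 12, 17, 22, 27, 32 days — an arithmetic progression with common difference 5.
Next gap: 37 days. 2018-06-26 + 37 days = 2018-08-02.
Next gap: 42 days. 2018-08-02 + 42 days = 2018-09-13.
Next gap: 47 days. 2018-09-13 + 47 days = 2018-10-30.

2018-08-02, 2018-09-13, 2018-10-30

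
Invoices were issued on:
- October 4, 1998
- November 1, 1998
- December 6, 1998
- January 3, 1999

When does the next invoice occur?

February 7, 1999

All dates are Sundays, 28, 35, 28 days apart.
Specifically, the 1st Sunday of each month.
1st Sunday of February 1999: February 7, 1999.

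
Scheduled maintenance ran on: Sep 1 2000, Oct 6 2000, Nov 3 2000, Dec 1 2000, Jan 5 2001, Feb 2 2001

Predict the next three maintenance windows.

These are Fridays at 28- or 35-day spacing (35, 28, 28, 35, 28).
The pattern: 1st Friday of the month.
1st Friday of March 2001: Mar 2 2001.
1st Friday of April 2001: Apr 6 2001.
May 2001 — 1st Friday is May 4 2001.

Mar 2 2001, Apr 6 2001, May 4 2001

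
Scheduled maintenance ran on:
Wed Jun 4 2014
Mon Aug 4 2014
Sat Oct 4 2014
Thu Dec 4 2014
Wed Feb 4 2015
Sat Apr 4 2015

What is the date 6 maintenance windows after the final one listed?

Mon Apr 4 2016

The day-of-month is always 4 (61, 61, 61, 62, 59 days between events).
So this recurs on the 4th of every 2 months.
Next: June 2015 → Thu Jun 4 2015.
Next: August 2015 → Tue Aug 4 2015.
October 2015: Sun Oct 4 2015.
Next: December 2015 → Fri Dec 4 2015.
February 2016: Thu Feb 4 2016.
April 2016: Mon Apr 4 2016.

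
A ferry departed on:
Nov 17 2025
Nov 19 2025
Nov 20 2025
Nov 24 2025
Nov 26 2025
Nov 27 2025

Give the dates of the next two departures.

Dec 1 2025, Dec 3 2025

Every event lands on a Monday or Wednesday or Thursday (gaps cycle 2, 1, 4, 2, 1).
So the schedule is: every Monday, Wednesday and Thursday.
Next Monday: Dec 1 2025.
Next Wednesday: Dec 3 2025.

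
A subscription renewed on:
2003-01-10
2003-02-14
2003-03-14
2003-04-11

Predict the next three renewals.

2003-05-09, 2003-06-13, 2003-07-11

Gaps: 35, 28, 28 days — a mix of 28 and 35. Every date is a Friday.
Each is the 2nd Friday of its month.
2nd Friday of May 2003: 2003-05-09.
June 2003 — 2nd Friday is 2003-06-13.
July 2003 — 2nd Friday is 2003-07-11.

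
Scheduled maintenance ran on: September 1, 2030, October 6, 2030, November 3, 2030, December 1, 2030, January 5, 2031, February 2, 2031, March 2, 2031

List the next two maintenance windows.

All dates are Sundays, 35, 28, 28, 35, 28, 28 days apart.
Specifically, the 1st Sunday of each month.
April 2031 — 1st Sunday is April 6, 2031.
May 2031 — 1st Sunday is May 4, 2031.

April 6, 2031; May 4, 2031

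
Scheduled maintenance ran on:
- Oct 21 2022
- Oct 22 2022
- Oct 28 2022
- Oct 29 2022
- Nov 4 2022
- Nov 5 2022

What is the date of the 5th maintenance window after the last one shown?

Every event lands on a Friday or Saturday (gaps cycle 1, 6, 1, 6, 1).
So the schedule is: every Friday and Saturday.
The following Friday is Nov 11 2022.
Next Saturday: Nov 12 2022.
Next Friday: Nov 18 2022.
The following Saturday is Nov 19 2022.
The following Friday is Nov 25 2022.

Nov 25 2022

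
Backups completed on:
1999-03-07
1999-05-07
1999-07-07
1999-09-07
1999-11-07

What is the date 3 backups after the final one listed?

The day-of-month is always 7 (61, 61, 62, 61 days between events).
So this recurs on the 7th of every 2 months.
January 2000: 2000-01-07.
March 2000: 2000-03-07.
May 2000: 2000-05-07.

2000-05-07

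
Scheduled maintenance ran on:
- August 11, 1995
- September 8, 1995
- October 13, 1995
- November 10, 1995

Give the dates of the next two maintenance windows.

These are Fridays at 28- or 35-day spacing (28, 35, 28).
The pattern: 2nd Friday of the month.
December 1995 — 2nd Friday is December 8, 1995.
2nd Friday of January 1996: January 12, 1996.

December 8, 1995; January 12, 1996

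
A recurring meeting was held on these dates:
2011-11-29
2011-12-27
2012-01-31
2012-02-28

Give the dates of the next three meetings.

2012-03-27, 2012-04-24, 2012-05-29

All Tuesdays; the gaps (28, 35, 28) vary with month length.
This is the last Tuesday of each month.
March 2012 ends with Tuesday 2012-03-27.
Last Tuesday of April 2012: 2012-04-24.
May 2012 ends with Tuesday 2012-05-29.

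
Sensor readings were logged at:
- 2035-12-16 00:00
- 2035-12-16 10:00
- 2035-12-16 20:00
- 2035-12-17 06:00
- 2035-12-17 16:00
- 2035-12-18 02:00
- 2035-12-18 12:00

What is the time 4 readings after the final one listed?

2035-12-20 04:00

The interval is a steady 10 hours (10, 10, 10, 10, 10, 10).
2035-12-18 12:00 + 10 h = 2035-12-18 22:00.
2035-12-18 22:00 + 10 h = 2035-12-19 08:00.
2035-12-19 08:00 + 10 h = 2035-12-19 18:00.
2035-12-19 18:00 + 10 h = 2035-12-20 04:00.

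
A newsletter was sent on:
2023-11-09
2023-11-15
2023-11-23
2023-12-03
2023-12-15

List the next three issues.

Gaps: 6, 8, 10, 12 days — each gap is 2 larger than the previous one.
Next gap: 14 days. 2023-12-15 + 14 days = 2023-12-29.
Next gap: 16 days. 2023-12-29 + 16 days = 2024-01-14.
Next gap: 18 days. 2024-01-14 + 18 days = 2024-02-01.

2023-12-29, 2024-01-14, 2024-02-01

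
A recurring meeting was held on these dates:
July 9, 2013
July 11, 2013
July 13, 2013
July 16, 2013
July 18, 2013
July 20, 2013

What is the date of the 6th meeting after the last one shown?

Every event lands on a Tuesday or Thursday or Saturday (gaps cycle 2, 2, 3, 2, 2).
So the schedule is: every Tuesday, Thursday and Saturday.
Next Tuesday: July 23, 2013.
Next Thursday: July 25, 2013.
Next Saturday: July 27, 2013.
Next Tuesday: July 30, 2013.
The following Thursday is August 1, 2013.
The following Saturday is August 3, 2013.

August 3, 2013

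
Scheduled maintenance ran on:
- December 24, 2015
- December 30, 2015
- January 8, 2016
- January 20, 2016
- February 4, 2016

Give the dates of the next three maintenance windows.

The spacing grows by 3 each time: 6, 9, 12, 15 days.
Next gap: 18 days. February 4, 2016 + 18 days = February 22, 2016.
Next gap: 21 days. February 22, 2016 + 21 days = March 14, 2016.
Next gap: 24 days. March 14, 2016 + 24 days = April 7, 2016.

February 22, 2016; March 14, 2016; April 7, 2016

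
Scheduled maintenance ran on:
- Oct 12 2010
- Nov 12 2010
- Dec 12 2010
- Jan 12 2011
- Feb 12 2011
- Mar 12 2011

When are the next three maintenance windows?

Gaps: 31, 30, 31, 31, 28 days — not constant. Every event is on the 12th of the month.
Pattern: the 12th of each month.
Next: April 2011 → Apr 12 2011.
Next: May 2011 → May 12 2011.
Next: June 2011 → Jun 12 2011.

Apr 12 2011, May 12 2011, Jun 12 2011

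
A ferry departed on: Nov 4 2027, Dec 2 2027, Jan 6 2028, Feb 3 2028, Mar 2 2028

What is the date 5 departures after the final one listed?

All dates are Thursdays, 28, 35, 28, 28 days apart.
Specifically, the 1st Thursday of each month.
1st Thursday of April 2028: Apr 6 2028.
May 2028 — 1st Thursday is May 4 2028.
June 2028 — 1st Thursday is Jun 1 2028.
1st Thursday of July 2028: Jul 6 2028.
1st Thursday of August 2028: Aug 3 2028.

Aug 3 2028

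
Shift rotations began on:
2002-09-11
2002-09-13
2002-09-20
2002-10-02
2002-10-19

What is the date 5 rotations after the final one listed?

Gaps: 2, 7, 12, 17 days — each gap is 5 larger than the previous one.
Next gap: 22 days. 2002-10-19 + 22 days = 2002-11-10.
Next gap: 27 days. 2002-11-10 + 27 days = 2002-12-07.
Next gap: 32 days. 2002-12-07 + 32 days = 2003-01-08.
Next gap: 37 days. 2003-01-08 + 37 days = 2003-02-14.
Next gap: 42 days. 2003-02-14 + 42 days = 2003-03-28.

2003-03-28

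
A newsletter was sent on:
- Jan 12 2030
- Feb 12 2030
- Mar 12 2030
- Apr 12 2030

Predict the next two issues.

May 12 2030, Jun 12 2030

Gaps: 31, 28, 31 days — not constant. Every event is on the 12th of the month.
Pattern: the 12th of each month.
Next: May 2030 → May 12 2030.
June 2030: Jun 12 2030.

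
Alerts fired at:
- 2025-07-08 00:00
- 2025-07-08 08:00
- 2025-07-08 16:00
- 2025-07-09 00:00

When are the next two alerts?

2025-07-09 08:00, 2025-07-09 16:00

Spacing: 8, 8, 8 h — constant 8 h.
2025-07-09 00:00 + 8 h = 2025-07-09 08:00.
2025-07-09 08:00 + 8 h = 2025-07-09 16:00.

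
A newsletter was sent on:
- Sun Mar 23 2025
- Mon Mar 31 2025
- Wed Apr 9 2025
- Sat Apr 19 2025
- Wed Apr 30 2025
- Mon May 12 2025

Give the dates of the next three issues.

The spacing grows by 1 each time: 8, 9, 10, 11, 12 days.
Next gap: 13 days. Mon May 12 2025 + 13 days = Sun May 25 2025.
Next gap: 14 days. Sun May 25 2025 + 14 days = Sun Jun 8 2025.
Next gap: 15 days. Sun Jun 8 2025 + 15 days = Mon Jun 23 2025.

Sun May 25 2025, Sun Jun 8 2025, Mon Jun 23 2025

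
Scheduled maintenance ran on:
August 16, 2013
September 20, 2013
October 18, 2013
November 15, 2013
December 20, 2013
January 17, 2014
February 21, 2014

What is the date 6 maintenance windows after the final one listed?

August 15, 2014

All dates are Fridays, 35, 28, 28, 35, 28, 35 days apart.
Specifically, the 3rd Friday of each month.
March 2014 — 3rd Friday is March 21, 2014.
3rd Friday of April 2014: April 18, 2014.
3rd Friday of May 2014: May 16, 2014.
3rd Friday of June 2014: June 20, 2014.
July 2014 — 3rd Friday is July 18, 2014.
3rd Friday of August 2014: August 15, 2014.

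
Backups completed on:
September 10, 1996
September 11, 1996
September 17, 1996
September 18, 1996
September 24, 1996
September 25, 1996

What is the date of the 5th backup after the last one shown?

October 15, 1996

Gaps: 1, 6, 1, 6, 1 days — not constant, but cyclic with period 2.
The events fall on every Tuesday and Wednesday.
The following Tuesday is October 1, 1996.
Next Wednesday: October 2, 1996.
Next Tuesday: October 8, 1996.
Next Wednesday: October 9, 1996.
Next Tuesday: October 15, 1996.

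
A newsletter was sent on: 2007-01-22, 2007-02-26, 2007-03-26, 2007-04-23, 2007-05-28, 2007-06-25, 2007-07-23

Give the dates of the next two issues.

2007-08-27, 2007-09-24

These are Mondays at 28- or 35-day spacing (35, 28, 28, 35, 28, 28).
The pattern: 4th Monday of the month.
4th Monday of August 2007: 2007-08-27.
September 2007 — 4th Monday is 2007-09-24.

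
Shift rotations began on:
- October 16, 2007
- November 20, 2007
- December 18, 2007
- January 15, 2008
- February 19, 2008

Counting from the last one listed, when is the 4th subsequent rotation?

June 17, 2008

All dates are Tuesdays, 35, 28, 28, 35 days apart.
Specifically, the 3rd Tuesday of each month.
3rd Tuesday of March 2008: March 18, 2008.
April 2008 — 3rd Tuesday is April 15, 2008.
3rd Tuesday of May 2008: May 20, 2008.
June 2008 — 3rd Tuesday is June 17, 2008.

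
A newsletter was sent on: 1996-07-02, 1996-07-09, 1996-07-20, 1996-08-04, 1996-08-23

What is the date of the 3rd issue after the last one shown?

Intervals are 7, 11, 15, 19 days — an arithmetic progression with common difference 4.
Next gap: 23 days. 1996-08-23 + 23 days = 1996-09-15.
Next gap: 27 days. 1996-09-15 + 27 days = 1996-10-12.
Next gap: 31 days. 1996-10-12 + 31 days = 1996-11-12.

1996-11-12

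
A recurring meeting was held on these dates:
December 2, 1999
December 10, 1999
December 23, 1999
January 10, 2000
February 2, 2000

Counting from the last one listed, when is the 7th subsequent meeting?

Intervals are 8, 13, 18, 23 days — an arithmetic progression with common difference 5.
Next gap: 28 days. February 2, 2000 + 28 days = March 1, 2000.
Next gap: 33 days. March 1, 2000 + 33 days = April 3, 2000.
Next gap: 38 days. April 3, 2000 + 38 days = May 11, 2000.
Next gap: 43 days. May 11, 2000 + 43 days = June 23, 2000.
Next gap: 48 days. June 23, 2000 + 48 days = August 10, 2000.
Next gap: 53 days. August 10, 2000 + 53 days = October 2, 2000.
Next gap: 58 days. October 2, 2000 + 58 days = November 29, 2000.

November 29, 2000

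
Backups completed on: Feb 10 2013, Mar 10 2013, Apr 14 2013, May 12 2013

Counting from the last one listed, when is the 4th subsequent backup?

Gaps: 28, 35, 28 days — a mix of 28 and 35. Every date is a Sunday.
Each is the 2nd Sunday of its month.
June 2013 — 2nd Sunday is Jun 9 2013.
2nd Sunday of July 2013: Jul 14 2013.
August 2013 — 2nd Sunday is Aug 11 2013.
2nd Sunday of September 2013: Sep 8 2013.

Sep 8 2013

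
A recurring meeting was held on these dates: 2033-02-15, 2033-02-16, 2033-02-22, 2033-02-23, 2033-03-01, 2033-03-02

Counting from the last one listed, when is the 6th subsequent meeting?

2033-03-23

The gap pattern 1, 6, 1, 6, 1 repeats every 2 events.
These are the Tuesdays and Wednesdays of each week.
Next Tuesday: 2033-03-08.
The following Wednesday is 2033-03-09.
Next Tuesday: 2033-03-15.
The following Wednesday is 2033-03-16.
The following Tuesday is 2033-03-22.
The following Wednesday is 2033-03-23.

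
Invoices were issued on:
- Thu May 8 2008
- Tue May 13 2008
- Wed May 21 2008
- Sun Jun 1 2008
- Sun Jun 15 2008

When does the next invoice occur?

Wed Jul 2 2008

Gaps: 5, 8, 11, 14 days — each gap is 3 larger than the previous one.
Next gap: 17 days. Sun Jun 15 2008 + 17 days = Wed Jul 2 2008.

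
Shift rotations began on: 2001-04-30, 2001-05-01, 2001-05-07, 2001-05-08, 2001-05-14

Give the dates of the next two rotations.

2001-05-15, 2001-05-21

Gaps: 1, 6, 1, 6 days — not constant, but cyclic with period 2.
The events fall on every Monday and Tuesday.
The following Tuesday is 2001-05-15.
The following Monday is 2001-05-21.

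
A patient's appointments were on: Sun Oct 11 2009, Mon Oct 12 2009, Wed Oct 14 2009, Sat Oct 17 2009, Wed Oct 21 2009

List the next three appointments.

Gaps: 1, 2, 3, 4 days — each gap is 1 larger than the previous one.
Next gap: 5 days. Wed Oct 21 2009 + 5 days = Mon Oct 26 2009.
Next gap: 6 days. Mon Oct 26 2009 + 6 days = Sun Nov 1 2009.
Next gap: 7 days. Sun Nov 1 2009 + 7 days = Sun Nov 8 2009.

Mon Oct 26 2009, Sun Nov 1 2009, Sun Nov 8 2009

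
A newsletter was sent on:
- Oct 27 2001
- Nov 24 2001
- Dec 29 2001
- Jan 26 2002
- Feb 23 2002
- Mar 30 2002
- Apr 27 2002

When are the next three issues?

Every date is a Saturday; gaps 28, 35, 28, 28, 35, 28 days.
Each is the last Saturday of its month (at least one falls on the 29th or later, ruling out '4th Saturday').
Last Saturday of May 2002: May 25 2002.
Last Saturday of June 2002: Jun 29 2002.
Last Saturday of July 2002: Jul 27 2002.

May 25 2002, Jun 29 2002, Jul 27 2002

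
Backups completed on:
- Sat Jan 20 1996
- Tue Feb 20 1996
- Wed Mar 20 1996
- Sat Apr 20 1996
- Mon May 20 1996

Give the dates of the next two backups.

Thu Jun 20 1996, Sat Jul 20 1996

Each date is the 20th; the gaps (31, 29, 31, 30) track the month lengths.
The rule is the 20th of each month.
Next: June 1996 → Thu Jun 20 1996.
July 1996: Sat Jul 20 1996.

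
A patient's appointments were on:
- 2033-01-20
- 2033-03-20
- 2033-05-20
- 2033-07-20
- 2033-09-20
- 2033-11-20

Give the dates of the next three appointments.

2034-01-20, 2034-03-20, 2034-05-20

Gaps: 59, 61, 61, 62, 61 days — not constant. Every event is on the 20th of the month.
Pattern: the 20th of every 2 months.
January 2034: 2034-01-20.
March 2034: 2034-03-20.
May 2034: 2034-05-20.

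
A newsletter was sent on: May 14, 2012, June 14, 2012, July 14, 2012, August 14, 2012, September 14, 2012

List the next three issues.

October 14, 2012; November 14, 2012; December 14, 2012

Each date is the 14th; the gaps (31, 30, 31, 31) track the month lengths.
The rule is the 14th of each month.
Next: October 2012 → October 14, 2012.
November 2012: November 14, 2012.
December 2012: December 14, 2012.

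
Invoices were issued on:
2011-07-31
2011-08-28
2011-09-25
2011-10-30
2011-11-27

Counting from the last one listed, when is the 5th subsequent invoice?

Every date is a Sunday; gaps 28, 28, 35, 28 days.
Each is the last Sunday of its month (at least one falls on the 29th or later, ruling out '4th Sunday').
Last Sunday of December 2011: 2011-12-25.
Last Sunday of January 2012: 2012-01-29.
Last Sunday of February 2012: 2012-02-26.
March 2012 ends with Sunday 2012-03-25.
April 2012 ends with Sunday 2012-04-29.

2012-04-29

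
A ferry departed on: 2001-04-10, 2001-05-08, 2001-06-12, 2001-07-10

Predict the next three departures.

Gaps: 28, 35, 28 days — a mix of 28 and 35. Every date is a Tuesday.
Each is the 2nd Tuesday of its month.
2nd Tuesday of August 2001: 2001-08-14.
September 2001 — 2nd Tuesday is 2001-09-11.
2nd Tuesday of October 2001: 2001-10-09.

2001-08-14, 2001-09-11, 2001-10-09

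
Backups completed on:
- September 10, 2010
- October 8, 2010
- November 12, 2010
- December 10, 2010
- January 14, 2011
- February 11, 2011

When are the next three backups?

March 11, 2011; April 8, 2011; May 13, 2011

Gaps: 28, 35, 28, 35, 28 days — a mix of 28 and 35. Every date is a Friday.
Each is the 2nd Friday of its month.
March 2011 — 2nd Friday is March 11, 2011.
2nd Friday of April 2011: April 8, 2011.
May 2011 — 2nd Friday is May 13, 2011.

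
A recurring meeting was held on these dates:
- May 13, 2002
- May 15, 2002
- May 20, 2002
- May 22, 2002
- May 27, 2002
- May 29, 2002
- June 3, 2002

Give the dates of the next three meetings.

June 5, 2002; June 10, 2002; June 12, 2002

The gap pattern 2, 5, 2, 5, 2, 5 repeats every 2 events.
These are the Mondays and Wednesdays of each week.
Next Wednesday: June 5, 2002.
The following Monday is June 10, 2002.
The following Wednesday is June 12, 2002.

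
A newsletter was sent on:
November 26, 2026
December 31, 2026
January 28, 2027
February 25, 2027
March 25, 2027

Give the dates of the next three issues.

April 29, 2027; May 27, 2027; June 24, 2027

These are Thursdays with 35, 28, 28, 28-day gaps.
Each is the final Thursday of its month — December 31, 2026 is past the 28th, so '4th Thursday' doesn't fit.
Last Thursday of April 2027: April 29, 2027.
Last Thursday of May 2027: May 27, 2027.
June 2027 ends with Thursday June 24, 2027.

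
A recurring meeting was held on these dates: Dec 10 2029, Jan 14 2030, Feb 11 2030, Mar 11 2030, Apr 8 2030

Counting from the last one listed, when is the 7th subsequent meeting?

Nov 11 2030

Gaps: 35, 28, 28, 28 days — a mix of 28 and 35. Every date is a Monday.
Each is the 2nd Monday of its month.
May 2030 — 2nd Monday is May 13 2030.
June 2030 — 2nd Monday is Jun 10 2030.
2nd Monday of July 2030: Jul 8 2030.
August 2030 — 2nd Monday is Aug 12 2030.
2nd Monday of September 2030: Sep 9 2030.
October 2030 — 2nd Monday is Oct 14 2030.
November 2030 — 2nd Monday is Nov 11 2030.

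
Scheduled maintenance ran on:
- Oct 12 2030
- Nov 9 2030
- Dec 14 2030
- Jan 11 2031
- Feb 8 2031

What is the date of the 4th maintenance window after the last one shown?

Jun 14 2031

Gaps: 28, 35, 28, 28 days — a mix of 28 and 35. Every date is a Saturday.
Each is the 2nd Saturday of its month.
2nd Saturday of March 2031: Mar 8 2031.
April 2031 — 2nd Saturday is Apr 12 2031.
2nd Saturday of May 2031: May 10 2031.
2nd Saturday of June 2031: Jun 14 2031.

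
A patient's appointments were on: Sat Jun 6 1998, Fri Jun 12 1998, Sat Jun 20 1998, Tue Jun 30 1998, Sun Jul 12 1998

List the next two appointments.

The spacing grows by 2 each time: 6, 8, 10, 12 days.
Next gap: 14 days. Sun Jul 12 1998 + 14 days = Sun Jul 26 1998.
Next gap: 16 days. Sun Jul 26 1998 + 16 days = Tue Aug 11 1998.

Sun Jul 26 1998, Tue Aug 11 1998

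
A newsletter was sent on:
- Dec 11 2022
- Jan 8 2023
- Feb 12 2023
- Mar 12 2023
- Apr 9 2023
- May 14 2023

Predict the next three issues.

Jun 11 2023, Jul 9 2023, Aug 13 2023

Gaps: 28, 35, 28, 28, 35 days — a mix of 28 and 35. Every date is a Sunday.
Each is the 2nd Sunday of its month.
2nd Sunday of June 2023: Jun 11 2023.
2nd Sunday of July 2023: Jul 9 2023.
2nd Sunday of August 2023: Aug 13 2023.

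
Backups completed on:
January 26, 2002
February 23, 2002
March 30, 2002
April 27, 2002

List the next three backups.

Every date is a Saturday; gaps 28, 35, 28 days.
Each is the last Saturday of its month (at least one falls on the 29th or later, ruling out '4th Saturday').
Last Saturday of May 2002: May 25, 2002.
June 2002 ends with Saturday June 29, 2002.
July 2002 ends with Saturday July 27, 2002.

May 25, 2002; June 29, 2002; July 27, 2002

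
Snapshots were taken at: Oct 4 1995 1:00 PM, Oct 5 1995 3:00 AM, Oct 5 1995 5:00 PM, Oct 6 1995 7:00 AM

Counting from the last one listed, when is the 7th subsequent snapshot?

Oct 10 1995 9:00 AM

The interval is a steady 14 hours (14, 14, 14).
Oct 6 1995 7:00 AM + 14 h = Oct 6 1995 9:00 PM.
Oct 6 1995 9:00 PM + 14 h = Oct 7 1995 11:00 AM.
Oct 7 1995 11:00 AM + 14 h = Oct 8 1995 1:00 AM.
Oct 8 1995 1:00 AM + 14 h = Oct 8 1995 3:00 PM.
Oct 8 1995 3:00 PM + 14 h = Oct 9 1995 5:00 AM.
Oct 9 1995 5:00 AM + 14 h = Oct 9 1995 7:00 PM.
Oct 9 1995 7:00 PM + 14 h = Oct 10 1995 9:00 AM.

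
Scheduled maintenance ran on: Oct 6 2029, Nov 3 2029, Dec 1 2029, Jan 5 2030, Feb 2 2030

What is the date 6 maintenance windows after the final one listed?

These are Saturdays at 28- or 35-day spacing (28, 28, 35, 28).
The pattern: 1st Saturday of the month.
March 2030 — 1st Saturday is Mar 2 2030.
1st Saturday of April 2030: Apr 6 2030.
1st Saturday of May 2030: May 4 2030.
1st Saturday of June 2030: Jun 1 2030.
1st Saturday of July 2030: Jul 6 2030.
August 2030 — 1st Saturday is Aug 3 2030.

Aug 3 2030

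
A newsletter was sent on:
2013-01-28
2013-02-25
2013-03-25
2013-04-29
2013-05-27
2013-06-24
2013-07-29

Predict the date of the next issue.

Every date is a Monday; gaps 28, 28, 35, 28, 28, 35 days.
Each is the last Monday of its month (at least one falls on the 29th or later, ruling out '4th Monday').
Last Monday of August 2013: 2013-08-26.

2013-08-26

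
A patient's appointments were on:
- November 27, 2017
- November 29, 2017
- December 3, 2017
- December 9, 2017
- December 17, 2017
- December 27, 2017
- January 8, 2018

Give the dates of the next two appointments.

Intervals are 2, 4, 6, 8, 10, 12 days — an arithmetic progression with common difference 2.
Next gap: 14 days. January 8, 2018 + 14 days = January 22, 2018.
Next gap: 16 days. January 22, 2018 + 16 days = February 7, 2018.

January 22, 2018; February 7, 2018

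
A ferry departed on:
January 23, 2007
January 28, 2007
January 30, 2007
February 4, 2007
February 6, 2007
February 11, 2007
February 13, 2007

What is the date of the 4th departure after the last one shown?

February 27, 2007

The gap pattern 5, 2, 5, 2, 5, 2 repeats every 2 events.
These are the Tuesdays and Sundays of each week.
The following Sunday is February 18, 2007.
The following Tuesday is February 20, 2007.
Next Sunday: February 25, 2007.
Next Tuesday: February 27, 2007.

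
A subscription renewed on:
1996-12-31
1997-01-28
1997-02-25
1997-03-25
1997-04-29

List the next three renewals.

1997-05-27, 1997-06-24, 1997-07-29

All Tuesdays; the gaps (28, 28, 28, 35) vary with month length.
This is the last Tuesday of each month.
May 1997 ends with Tuesday 1997-05-27.
June 1997 ends with Tuesday 1997-06-24.
July 1997 ends with Tuesday 1997-07-29.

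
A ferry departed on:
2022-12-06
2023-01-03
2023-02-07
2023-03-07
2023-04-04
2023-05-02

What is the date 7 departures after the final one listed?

These are Tuesdays at 28- or 35-day spacing (28, 35, 28, 28, 28).
The pattern: 1st Tuesday of the month.
1st Tuesday of June 2023: 2023-06-06.
1st Tuesday of July 2023: 2023-07-04.
1st Tuesday of August 2023: 2023-08-01.
September 2023 — 1st Tuesday is 2023-09-05.
October 2023 — 1st Tuesday is 2023-10-03.
November 2023 — 1st Tuesday is 2023-11-07.
1st Tuesday of December 2023: 2023-12-05.

2023-12-05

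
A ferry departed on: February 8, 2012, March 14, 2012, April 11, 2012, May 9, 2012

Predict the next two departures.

Gaps: 35, 28, 28 days — a mix of 28 and 35. Every date is a Wednesday.
Each is the 2nd Wednesday of its month.
June 2012 — 2nd Wednesday is June 13, 2012.
2nd Wednesday of July 2012: July 11, 2012.

June 13, 2012; July 11, 2012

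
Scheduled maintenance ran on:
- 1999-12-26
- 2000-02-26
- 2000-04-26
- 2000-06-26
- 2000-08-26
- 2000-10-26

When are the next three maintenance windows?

2000-12-26, 2001-02-26, 2001-04-26

The day-of-month is always 26 (62, 60, 61, 61, 61 days between events).
So this recurs on the 26th of every 2 months.
December 2000: 2000-12-26.
February 2001: 2001-02-26.
April 2001: 2001-04-26.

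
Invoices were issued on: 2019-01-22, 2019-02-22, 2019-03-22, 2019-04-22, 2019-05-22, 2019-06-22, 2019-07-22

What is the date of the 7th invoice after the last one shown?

Gaps: 31, 28, 31, 30, 31, 30 days — not constant. Every event is on the 22nd of the month.
Pattern: the 22nd of each month.
Next: August 2019 → 2019-08-22.
September 2019: 2019-09-22.
Next: October 2019 → 2019-10-22.
Next: November 2019 → 2019-11-22.
Next: December 2019 → 2019-12-22.
January 2020: 2020-01-22.
February 2020: 2020-02-22.

2020-02-22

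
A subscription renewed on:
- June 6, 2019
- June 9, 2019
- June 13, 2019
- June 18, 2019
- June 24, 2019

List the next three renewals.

July 1, 2019; July 9, 2019; July 18, 2019

Gaps: 3, 4, 5, 6 days — each gap is 1 larger than the previous one.
Next gap: 7 days. June 24, 2019 + 7 days = July 1, 2019.
Next gap: 8 days. July 1, 2019 + 8 days = July 9, 2019.
Next gap: 9 days. July 9, 2019 + 9 days = July 18, 2019.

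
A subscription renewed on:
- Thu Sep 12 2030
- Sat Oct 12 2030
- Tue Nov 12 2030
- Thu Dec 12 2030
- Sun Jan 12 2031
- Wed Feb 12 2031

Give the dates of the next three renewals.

Wed Mar 12 2031, Sat Apr 12 2031, Mon May 12 2031

Gaps: 30, 31, 30, 31, 31 days — not constant. Every event is on the 12th of the month.
Pattern: the 12th of each month.
March 2031: Wed Mar 12 2031.
Next: April 2031 → Sat Apr 12 2031.
Next: May 2031 → Mon May 12 2031.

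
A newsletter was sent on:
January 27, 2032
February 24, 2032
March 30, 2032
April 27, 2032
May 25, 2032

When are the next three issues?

June 29, 2032; July 27, 2032; August 31, 2032

Every date is a Tuesday; gaps 28, 35, 28, 28 days.
Each is the last Tuesday of its month (at least one falls on the 29th or later, ruling out '4th Tuesday').
June 2032 ends with Tuesday June 29, 2032.
Last Tuesday of July 2032: July 27, 2032.
August 2032 ends with Tuesday August 31, 2032.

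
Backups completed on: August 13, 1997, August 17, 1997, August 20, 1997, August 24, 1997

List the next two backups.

August 27, 1997; August 31, 1997

The gap pattern 4, 3, 4 repeats every 2 events.
These are the Wednesdays and Sundays of each week.
Next Wednesday: August 27, 1997.
The following Sunday is August 31, 1997.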